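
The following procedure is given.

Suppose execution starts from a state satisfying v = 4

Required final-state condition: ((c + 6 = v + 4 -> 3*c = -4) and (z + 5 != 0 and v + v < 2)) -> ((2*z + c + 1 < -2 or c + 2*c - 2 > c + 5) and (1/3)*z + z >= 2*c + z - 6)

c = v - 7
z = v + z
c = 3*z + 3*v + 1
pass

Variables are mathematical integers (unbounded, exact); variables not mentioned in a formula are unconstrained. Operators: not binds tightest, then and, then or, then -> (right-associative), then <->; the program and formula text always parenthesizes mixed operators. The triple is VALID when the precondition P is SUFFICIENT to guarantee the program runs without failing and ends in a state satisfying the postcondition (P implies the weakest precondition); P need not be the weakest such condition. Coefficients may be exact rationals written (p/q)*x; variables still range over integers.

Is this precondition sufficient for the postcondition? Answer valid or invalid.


Working backward. After the program, the postcondition ((c + 6 = v + 4 -> 3*c = -4) and (z + 5 != 0 and v + v < 2)) -> ((2*z + c + 1 < -2 or c + 2*c - 2 > c + 5) and (1/3)*z + z >= 2*c + z - 6) must hold; in canonical form it is ((c = v - 2 -> 3*c = -4) and z != -5 and 2*v < 2) -> ((c + 2*z < -3 or 2*c > 7) and (1/3)*z >= 2*c - 6).
Before skip: ((c = v - 2 -> 3*c = -4) and z != -5 and 2*v < 2) -> ((c + 2*z < -3 or 2*c > 7) and (1/3)*z >= 2*c - 6)
Before c := 3*z + 3*v + 1: ((2*v + 3*z = -3 -> 9*v + 9*z = -7) and z != -5 and 2*v < 2) -> ((3*v + 5*z < -4 or 6*v + 6*z > 5) and 6*v + (17/3)*z <= 4)
Before z := v + z: ((5*v + 3*z = -3 -> 18*v + 9*z = -7) and v + z != -5 and 2*v < 2) -> ((8*v + 5*z < -4 or 12*v + 6*z > 5) and (35/3)*v + (17/3)*z <= 4)
Before c := v - 7: ((5*v + 3*z = -3 -> 18*v + 9*z = -7) and v + z != -5 and 2*v < 2) -> ((8*v + 5*z < -4 or 12*v + 6*z > 5) and (35/3)*v + (17/3)*z <= 4)
The weakest precondition is ((5*v + 3*z = -3 -> 18*v + 9*z = -7) and v + z != -5 and 2*v < 2) -> ((8*v + 5*z < -4 or 12*v + 6*z > 5) and (35/3)*v + (17/3)*z <= 4).
Check whether v = 4 implies it.
Every state satisfying the precondition satisfies the weakest precondition: the implication holds.
Answer: valid


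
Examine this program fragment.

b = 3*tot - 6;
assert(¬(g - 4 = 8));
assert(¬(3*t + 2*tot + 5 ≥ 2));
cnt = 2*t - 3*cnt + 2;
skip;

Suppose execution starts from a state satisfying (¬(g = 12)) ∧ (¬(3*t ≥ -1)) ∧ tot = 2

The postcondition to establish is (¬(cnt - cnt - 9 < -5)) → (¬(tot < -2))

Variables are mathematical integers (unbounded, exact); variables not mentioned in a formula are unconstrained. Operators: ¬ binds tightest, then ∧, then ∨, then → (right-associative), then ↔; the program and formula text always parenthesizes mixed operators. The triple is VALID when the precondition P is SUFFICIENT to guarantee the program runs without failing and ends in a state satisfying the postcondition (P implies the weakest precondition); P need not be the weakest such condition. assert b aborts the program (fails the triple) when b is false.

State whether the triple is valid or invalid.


Working backward. After the program, the postcondition (¬(cnt - cnt - 9 < -5)) → (¬(tot < -2)) must hold; in canonical form it is true.
Before skip: true
Before cnt := 2*t - 3*cnt + 2: true
Before assert ¬(3*t + 2*tot + 5 ≥ 2): ¬(3*t + 2*tot ≥ -3)
Before assert ¬(g - 4 = 8): (¬(g = 12)) ∧ (¬(3*t + 2*tot ≥ -3))
Before b := 3*tot - 6: (¬(g = 12)) ∧ (¬(3*t + 2*tot ≥ -3))
The weakest precondition is (¬(g = 12)) ∧ (¬(3*t + 2*tot ≥ -3)).
Check whether (¬(g = 12)) ∧ (¬(3*t ≥ -1)) ∧ tot = 2 implies it.
Countermodel: at the initial state g = 13, t = -2, tot = 2, the precondition holds but the weakest precondition fails.
Answer: invalid


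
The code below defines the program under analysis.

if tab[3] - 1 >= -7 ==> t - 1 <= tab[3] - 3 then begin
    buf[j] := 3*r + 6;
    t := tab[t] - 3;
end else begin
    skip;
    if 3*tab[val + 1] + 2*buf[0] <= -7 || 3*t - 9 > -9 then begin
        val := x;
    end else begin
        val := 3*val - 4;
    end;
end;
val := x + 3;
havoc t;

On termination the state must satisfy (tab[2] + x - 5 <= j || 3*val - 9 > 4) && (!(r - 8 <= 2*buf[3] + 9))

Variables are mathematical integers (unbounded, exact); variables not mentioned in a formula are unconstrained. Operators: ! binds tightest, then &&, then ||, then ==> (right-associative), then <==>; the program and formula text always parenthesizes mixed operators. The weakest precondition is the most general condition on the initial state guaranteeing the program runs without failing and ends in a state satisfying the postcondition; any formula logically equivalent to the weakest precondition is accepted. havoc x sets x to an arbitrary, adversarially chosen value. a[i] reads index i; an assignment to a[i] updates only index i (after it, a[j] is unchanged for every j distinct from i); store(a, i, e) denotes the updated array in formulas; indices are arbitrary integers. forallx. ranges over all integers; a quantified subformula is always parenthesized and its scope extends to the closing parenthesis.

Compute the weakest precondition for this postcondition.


Working backward. After the program, the postcondition (tab[2] + x - 5 <= j || 3*val - 9 > 4) && (!(r - 8 <= 2*buf[3] + 9)) must hold; in canonical form it is (tab[2] + x <= j + 5 || 3*val > 13) && (!(r <= 2*buf[3] + 17)).
Before havoc t: (tab[2] + x <= j + 5 || 3*val > 13) && (!(r <= 2*buf[3] + 17))
Before val := x + 3: (tab[2] + x <= j + 5 || 3*x > 4) && (!(r <= 2*buf[3] + 17))
Then branch requires (tab[2] + x <= j + 5 || 3*x > 4) && (!(r <= 2*store(buf, j, 3*r + 6)[3] + 17)); else branch requires ((2*buf[0] + 3*tab[val + 1] <= -7 || 3*t > 0) ==> ((tab[2] + x <= j + 5 || 3*x > 4) && (!(r <= 2*buf[3] + 17)))) && ((!(2*buf[0] + 3*tab[val + 1] <= -7 || 3*t > 0)) ==> ((tab[2] + x <= j + 5 || 3*x > 4) && (!(r <= 2*buf[3] + 17)))).
Before the if: ((tab[3] >= -6 ==> t <= tab[3] - 2) ==> ((tab[2] + x <= j + 5 || 3*x > 4) && (!(r <= 2*store(buf, j, 3*r + 6)[3] + 17)))) && ((!(tab[3] >= -6 ==> t <= tab[3] - 2)) ==> (((2*buf[0] + 3*tab[val + 1] <= -7 || 3*t > 0) ==> ((tab[2] + x <= j + 5 || 3*x > 4) && (!(r <= 2*buf[3] + 17)))) && ((!(2*buf[0] + 3*tab[val + 1] <= -7 || 3*t > 0)) ==> ((tab[2] + x <= j + 5 || 3*x > 4) && (!(r <= 2*buf[3] + 17))))))
Answer: WP = ((tab[3] >= -6 ==> t <= tab[3] - 2) ==> ((tab[2] + x <= j + 5 || 3*x > 4) && (!(r <= 2*store(buf, j, 3*r + 6)[3] + 17)))) && ((!(tab[3] >= -6 ==> t <= tab[3] - 2)) ==> (((2*buf[0] + 3*tab[val + 1] <= -7 || 3*t > 0) ==> ((tab[2] + x <= j + 5 || 3*x > 4) && (!(r <= 2*buf[3] + 17)))) && ((!(2*buf[0] + 3*tab[val + 1] <= -7 || 3*t > 0)) ==> ((tab[2] + x <= j + 5 || 3*x > 4) && (!(r <= 2*buf[3] + 17))))))


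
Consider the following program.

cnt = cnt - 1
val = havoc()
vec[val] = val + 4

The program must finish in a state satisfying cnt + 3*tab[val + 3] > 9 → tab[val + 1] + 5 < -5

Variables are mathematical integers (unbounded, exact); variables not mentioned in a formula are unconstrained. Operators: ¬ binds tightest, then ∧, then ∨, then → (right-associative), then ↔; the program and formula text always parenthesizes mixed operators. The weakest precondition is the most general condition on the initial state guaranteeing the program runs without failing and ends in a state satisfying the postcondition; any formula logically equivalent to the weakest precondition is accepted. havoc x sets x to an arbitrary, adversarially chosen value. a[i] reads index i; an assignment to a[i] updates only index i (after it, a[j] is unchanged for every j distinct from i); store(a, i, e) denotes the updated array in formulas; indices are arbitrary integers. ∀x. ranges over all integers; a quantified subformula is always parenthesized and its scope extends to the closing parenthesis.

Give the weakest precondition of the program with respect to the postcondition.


Working backward. After the program, the postcondition cnt + 3*tab[val + 3] > 9 → tab[val + 1] + 5 < -5 must hold; in canonical form it is 3*tab[val + 3] + cnt > 9 → tab[val + 1] < -10.
Before vec[val] := val + 4: 3*tab[val + 3] + cnt > 9 → tab[val + 1] < -10
Before havoc val: ∀val_1. (3*tab[val_1 + 3] + cnt > 9 → tab[val_1 + 1] < -10)
Before cnt := cnt - 1: ∀val_1. (3*tab[val_1 + 3] + cnt > 10 → tab[val_1 + 1] < -10)
Answer: WP = ∀val_1. (3*tab[val_1 + 3] + cnt > 10 → tab[val_1 + 1] < -10)


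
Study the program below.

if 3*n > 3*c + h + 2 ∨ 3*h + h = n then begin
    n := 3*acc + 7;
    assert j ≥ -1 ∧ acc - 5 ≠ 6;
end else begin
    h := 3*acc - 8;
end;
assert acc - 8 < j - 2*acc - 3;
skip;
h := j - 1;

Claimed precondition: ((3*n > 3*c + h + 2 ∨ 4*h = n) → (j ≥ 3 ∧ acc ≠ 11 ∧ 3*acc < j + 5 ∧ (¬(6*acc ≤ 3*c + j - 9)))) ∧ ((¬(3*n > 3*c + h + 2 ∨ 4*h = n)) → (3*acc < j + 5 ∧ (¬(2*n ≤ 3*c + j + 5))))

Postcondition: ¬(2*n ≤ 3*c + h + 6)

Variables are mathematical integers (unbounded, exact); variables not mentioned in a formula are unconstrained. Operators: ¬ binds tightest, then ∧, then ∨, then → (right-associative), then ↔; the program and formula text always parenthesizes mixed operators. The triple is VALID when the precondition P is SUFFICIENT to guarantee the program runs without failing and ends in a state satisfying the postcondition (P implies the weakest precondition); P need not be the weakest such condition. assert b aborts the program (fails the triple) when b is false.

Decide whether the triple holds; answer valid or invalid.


Working backward. After the program, ¬(2*n ≤ 3*c + h + 6) must hold.
Before h := j - 1: ¬(2*n ≤ 3*c + j + 5)
Before skip: ¬(2*n ≤ 3*c + j + 5)
Before assert acc - 8 < j - 2*acc - 3: 3*acc < j + 5 ∧ (¬(2*n ≤ 3*c + j + 5))
Then branch requires j ≥ -1 ∧ acc ≠ 11 ∧ 3*acc < j + 5 ∧ (¬(6*acc ≤ 3*c + j - 9)); else branch requires 3*acc < j + 5 ∧ (¬(2*n ≤ 3*c + j + 5)).
Before the if: ((3*n > 3*c + h + 2 ∨ 4*h = n) → (j ≥ -1 ∧ acc ≠ 11 ∧ 3*acc < j + 5 ∧ (¬(6*acc ≤ 3*c + j - 9)))) ∧ ((¬(3*n > 3*c + h + 2 ∨ 4*h = n)) → (3*acc < j + 5 ∧ (¬(2*n ≤ 3*c + j + 5))))
The weakest precondition is ((3*n > 3*c + h + 2 ∨ 4*h = n) → (j ≥ -1 ∧ acc ≠ 11 ∧ 3*acc < j + 5 ∧ (¬(6*acc ≤ 3*c + j - 9)))) ∧ ((¬(3*n > 3*c + h + 2 ∨ 4*h = n)) → (3*acc < j + 5 ∧ (¬(2*n ≤ 3*c + j + 5)))).
Check whether ((3*n > 3*c + h + 2 ∨ 4*h = n) → (j ≥ 3 ∧ acc ≠ 11 ∧ 3*acc < j + 5 ∧ (¬(6*acc ≤ 3*c + j - 9)))) ∧ ((¬(3*n > 3*c + h + 2 ∨ 4*h = n)) → (3*acc < j + 5 ∧ (¬(2*n ≤ 3*c + j + 5)))) implies it.
Every state satisfying the precondition satisfies the weakest precondition: the implication holds.
Answer: valid


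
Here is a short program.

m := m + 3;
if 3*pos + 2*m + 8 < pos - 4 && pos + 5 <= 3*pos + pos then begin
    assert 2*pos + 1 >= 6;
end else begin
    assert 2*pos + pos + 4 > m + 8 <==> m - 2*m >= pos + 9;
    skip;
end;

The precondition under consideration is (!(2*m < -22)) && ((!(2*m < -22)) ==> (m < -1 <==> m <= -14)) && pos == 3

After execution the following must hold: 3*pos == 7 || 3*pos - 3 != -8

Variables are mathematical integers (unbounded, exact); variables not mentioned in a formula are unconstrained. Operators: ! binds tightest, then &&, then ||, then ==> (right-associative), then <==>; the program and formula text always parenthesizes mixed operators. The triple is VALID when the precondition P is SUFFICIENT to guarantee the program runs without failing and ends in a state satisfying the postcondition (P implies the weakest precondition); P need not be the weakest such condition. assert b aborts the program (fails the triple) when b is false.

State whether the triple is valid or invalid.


Working backward. After the program, the postcondition 3*pos == 7 || 3*pos - 3 != -8 must hold; in canonical form it is 3*pos == 7 || 3*pos != -5.
Then branch requires 2*pos >= 5 && (3*pos == 7 || 3*pos != -5); else branch requires (3*pos > m + 4 <==> m + pos <= -9) && (3*pos == 7 || 3*pos != -5).
Before the if: ((2*m + 2*pos < -12 && 3*pos >= 5) ==> (2*pos >= 5 && (3*pos == 7 || 3*pos != -5))) && ((!(2*m + 2*pos < -12 && 3*pos >= 5)) ==> ((3*pos > m + 4 <==> m + pos <= -9) && (3*pos == 7 || 3*pos != -5)))
Before m := m + 3: ((2*m + 2*pos < -18 && 3*pos >= 5) ==> (2*pos >= 5 && (3*pos == 7 || 3*pos != -5))) && ((!(2*m + 2*pos < -18 && 3*pos >= 5)) ==> ((3*pos > m + 7 <==> m + pos <= -12) && (3*pos == 7 || 3*pos != -5)))
The weakest precondition is ((2*m + 2*pos < -18 && 3*pos >= 5) ==> (2*pos >= 5 && (3*pos == 7 || 3*pos != -5))) && ((!(2*m + 2*pos < -18 && 3*pos >= 5)) ==> ((3*pos > m + 7 <==> m + pos <= -12) && (3*pos == 7 || 3*pos != -5))).
Check whether (!(2*m < -22)) && ((!(2*m < -22)) ==> (m < -1 <==> m <= -14)) && pos == 3 implies it.
Countermodel: at the initial state m = 0, pos = 3, the precondition holds but the weakest precondition fails.
Answer: invalid


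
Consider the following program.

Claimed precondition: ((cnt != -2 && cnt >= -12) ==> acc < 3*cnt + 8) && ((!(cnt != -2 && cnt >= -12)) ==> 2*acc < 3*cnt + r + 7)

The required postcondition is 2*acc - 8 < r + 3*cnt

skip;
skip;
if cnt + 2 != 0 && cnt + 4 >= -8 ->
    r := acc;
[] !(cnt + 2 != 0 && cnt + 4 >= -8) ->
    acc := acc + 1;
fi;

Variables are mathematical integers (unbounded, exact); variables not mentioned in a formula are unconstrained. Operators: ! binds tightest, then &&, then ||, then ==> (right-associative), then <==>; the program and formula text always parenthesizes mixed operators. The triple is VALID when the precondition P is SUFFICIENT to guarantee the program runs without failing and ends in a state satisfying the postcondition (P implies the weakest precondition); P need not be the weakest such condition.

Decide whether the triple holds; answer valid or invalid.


Working backward. After the program, the postcondition 2*acc - 8 < r + 3*cnt must hold; in canonical form it is 2*acc < 3*cnt + r + 8.
Then branch requires acc < 3*cnt + 8; else branch requires 2*acc < 3*cnt + r + 6.
Before the if: ((cnt != -2 && cnt >= -12) ==> acc < 3*cnt + 8) && ((!(cnt != -2 && cnt >= -12)) ==> 2*acc < 3*cnt + r + 6)
Before skip: ((cnt != -2 && cnt >= -12) ==> acc < 3*cnt + 8) && ((!(cnt != -2 && cnt >= -12)) ==> 2*acc < 3*cnt + r + 6)
Before skip: ((cnt != -2 && cnt >= -12) ==> acc < 3*cnt + 8) && ((!(cnt != -2 && cnt >= -12)) ==> 2*acc < 3*cnt + r + 6)
The weakest precondition is ((cnt != -2 && cnt >= -12) ==> acc < 3*cnt + 8) && ((!(cnt != -2 && cnt >= -12)) ==> 2*acc < 3*cnt + r + 6).
Check whether ((cnt != -2 && cnt >= -12) ==> acc < 3*cnt + 8) && ((!(cnt != -2 && cnt >= -12)) ==> 2*acc < 3*cnt + r + 7) implies it.
Countermodel: at the initial state acc = 0, cnt = -2, r = 0, the precondition holds but the weakest precondition fails.
Answer: invalid


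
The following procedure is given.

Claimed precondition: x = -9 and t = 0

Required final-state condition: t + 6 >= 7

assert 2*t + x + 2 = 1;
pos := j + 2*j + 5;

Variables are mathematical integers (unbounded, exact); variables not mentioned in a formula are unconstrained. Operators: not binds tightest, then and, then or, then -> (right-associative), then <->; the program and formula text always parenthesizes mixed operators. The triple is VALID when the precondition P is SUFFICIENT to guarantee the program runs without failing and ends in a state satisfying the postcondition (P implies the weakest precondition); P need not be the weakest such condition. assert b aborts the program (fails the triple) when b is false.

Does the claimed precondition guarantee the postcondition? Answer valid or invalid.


Working backward. After the program, the postcondition t + 6 >= 7 must hold; in canonical form it is t >= 1.
Before pos := j + 2*j + 5: t >= 1
Before assert 2*t + x + 2 = 1: 2*t + x = -1 and t >= 1
The weakest precondition is 2*t + x = -1 and t >= 1.
Check whether x = -9 and t = 0 implies it.
Countermodel: at the initial state t = 0, x = -9, the precondition holds but the weakest precondition fails.
Answer: invalid


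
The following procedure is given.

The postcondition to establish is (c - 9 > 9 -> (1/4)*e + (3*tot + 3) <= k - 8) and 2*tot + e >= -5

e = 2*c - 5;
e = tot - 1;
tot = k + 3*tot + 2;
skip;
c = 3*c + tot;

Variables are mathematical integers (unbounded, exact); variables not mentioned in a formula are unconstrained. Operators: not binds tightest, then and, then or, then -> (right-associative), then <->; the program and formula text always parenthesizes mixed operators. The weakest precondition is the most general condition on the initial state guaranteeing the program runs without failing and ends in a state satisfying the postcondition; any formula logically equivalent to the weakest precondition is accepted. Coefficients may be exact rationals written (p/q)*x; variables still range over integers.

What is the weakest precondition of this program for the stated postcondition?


Working backward. After the program, the postcondition (c - 9 > 9 -> (1/4)*e + (3*tot + 3) <= k - 8) and 2*tot + e >= -5 must hold; in canonical form it is (c > 18 -> (1/4)*e + 3*tot <= k - 11) and e + 2*tot >= -5.
Before c := 3*c + tot: (3*c + tot > 18 -> (1/4)*e + 3*tot <= k - 11) and e + 2*tot >= -5
Before skip: (3*c + tot > 18 -> (1/4)*e + 3*tot <= k - 11) and e + 2*tot >= -5
Before tot := k + 3*tot + 2: (3*c + k + 3*tot > 16 -> (1/4)*e + 2*k + 9*tot <= -17) and e + 2*k + 6*tot >= -9
Before e := tot - 1: (3*c + k + 3*tot > 16 -> 2*k + (37/4)*tot <= -67/4) and 2*k + 7*tot >= -8
Before e := 2*c - 5: (3*c + k + 3*tot > 16 -> 2*k + (37/4)*tot <= -67/4) and 2*k + 7*tot >= -8
Answer: WP = (3*c + k + 3*tot > 16 -> 2*k + (37/4)*tot <= -67/4) and 2*k + 7*tot >= -8


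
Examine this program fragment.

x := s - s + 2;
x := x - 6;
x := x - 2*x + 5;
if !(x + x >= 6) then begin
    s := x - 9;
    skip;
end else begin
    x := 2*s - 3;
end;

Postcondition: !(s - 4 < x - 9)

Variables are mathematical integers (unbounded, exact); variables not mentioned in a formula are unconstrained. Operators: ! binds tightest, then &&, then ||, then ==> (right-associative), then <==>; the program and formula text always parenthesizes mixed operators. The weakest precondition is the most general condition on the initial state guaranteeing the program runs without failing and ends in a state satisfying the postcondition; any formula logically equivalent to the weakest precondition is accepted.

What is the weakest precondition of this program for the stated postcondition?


Working backward. After the program, the postcondition !(s - 4 < x - 9) must hold; in canonical form it is !(s < x - 5).
Then branch requires false; else branch requires !(s > 8).
Before the if: 2*x >= 6 && (2*x >= 6 ==> (!(s > 8)))
Before x := x - 2*x + 5: 2*x <= 4 && (2*x <= 4 ==> (!(s > 8)))
Before x := x - 6: 2*x <= 16 && (2*x <= 16 ==> (!(s > 8)))
Before x := s - s + 2: !(s > 8)
Answer: WP = !(s > 8)


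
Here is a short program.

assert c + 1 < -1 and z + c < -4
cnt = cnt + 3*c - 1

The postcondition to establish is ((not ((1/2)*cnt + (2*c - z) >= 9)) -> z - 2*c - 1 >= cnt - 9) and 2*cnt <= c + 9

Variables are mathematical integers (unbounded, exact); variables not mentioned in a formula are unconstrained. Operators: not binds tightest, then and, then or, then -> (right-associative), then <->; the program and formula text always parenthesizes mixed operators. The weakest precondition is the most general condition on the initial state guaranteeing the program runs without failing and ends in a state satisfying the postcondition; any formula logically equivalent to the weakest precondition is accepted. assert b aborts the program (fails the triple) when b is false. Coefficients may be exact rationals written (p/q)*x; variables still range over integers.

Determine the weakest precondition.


Working backward. After the program, the postcondition ((not ((1/2)*cnt + (2*c - z) >= 9)) -> z - 2*c - 1 >= cnt - 9) and 2*cnt <= c + 9 must hold; in canonical form it is ((not (2*c + (1/2)*cnt >= z + 9)) -> z >= 2*c + cnt - 8) and 2*cnt <= c + 9.
Before cnt := cnt + 3*c - 1: ((not ((7/2)*c + (1/2)*cnt >= z + 19/2)) -> z >= 5*c + cnt - 9) and 5*c + 2*cnt <= 11
Before assert c + 1 < -1 and z + c < -4: c < -2 and c + z < -4 and ((not ((7/2)*c + (1/2)*cnt >= z + 19/2)) -> z >= 5*c + cnt - 9) and 5*c + 2*cnt <= 11
Answer: WP = c < -2 and c + z < -4 and ((not ((7/2)*c + (1/2)*cnt >= z + 19/2)) -> z >= 5*c + cnt - 9) and 5*c + 2*cnt <= 11


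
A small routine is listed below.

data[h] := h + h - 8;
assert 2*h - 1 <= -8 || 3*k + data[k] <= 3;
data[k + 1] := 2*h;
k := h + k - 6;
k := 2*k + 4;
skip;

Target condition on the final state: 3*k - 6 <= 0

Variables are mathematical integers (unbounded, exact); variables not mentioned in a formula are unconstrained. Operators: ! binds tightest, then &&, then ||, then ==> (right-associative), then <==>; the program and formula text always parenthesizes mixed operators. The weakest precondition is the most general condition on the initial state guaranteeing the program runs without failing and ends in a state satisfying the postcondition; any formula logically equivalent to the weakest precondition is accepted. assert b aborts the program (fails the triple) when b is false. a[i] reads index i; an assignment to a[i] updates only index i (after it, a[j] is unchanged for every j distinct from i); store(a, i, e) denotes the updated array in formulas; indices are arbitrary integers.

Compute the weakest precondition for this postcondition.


Working backward. After the program, the postcondition 3*k - 6 <= 0 must hold; in canonical form it is 3*k <= 6.
Before skip: 3*k <= 6
Before k := 2*k + 4: 6*k <= -6
Before k := h + k - 6: 6*h + 6*k <= 30
Before data[k + 1] := 2*h: 6*h + 6*k <= 30
Before assert 2*h - 1 <= -8 || 3*k + data[k] <= 3: (2*h <= -7 || data[k] + 3*k <= 3) && 6*h + 6*k <= 30
Before data[h] := h + h - 8: (2*h <= -7 || store(data, h, 2*h - 8)[k] + 3*k <= 3) && 6*h + 6*k <= 30
Answer: WP = (2*h <= -7 || store(data, h, 2*h - 8)[k] + 3*k <= 3) && 6*h + 6*k <= 30


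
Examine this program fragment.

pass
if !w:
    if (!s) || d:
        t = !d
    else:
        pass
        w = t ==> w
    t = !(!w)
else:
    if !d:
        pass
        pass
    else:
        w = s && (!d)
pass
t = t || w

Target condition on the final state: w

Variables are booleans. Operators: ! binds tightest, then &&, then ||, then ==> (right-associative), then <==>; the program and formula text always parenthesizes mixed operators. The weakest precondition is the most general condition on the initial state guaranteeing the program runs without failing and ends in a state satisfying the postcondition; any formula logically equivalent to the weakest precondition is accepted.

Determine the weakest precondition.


Working backward. After the program, w must hold.
Before t := t || w: w
Before skip: w
Then branch requires (((!s) || d) ==> w) && ((!((!s) || d)) ==> (t ==> w)); else branch requires ((!d) ==> w) && (d ==> (s && (!d))).
Before the if: ((!w) ==> ((((!s) || d) ==> w) && ((!((!s) || d)) ==> (t ==> w)))) && (w ==> (((!d) ==> w) && (d ==> (s && (!d)))))
Before skip: ((!w) ==> ((((!s) || d) ==> w) && ((!((!s) || d)) ==> (t ==> w)))) && (w ==> (((!d) ==> w) && (d ==> (s && (!d)))))
Answer: WP = ((!w) ==> ((((!s) || d) ==> w) && ((!((!s) || d)) ==> (t ==> w)))) && (w ==> (((!d) ==> w) && (d ==> (s && (!d)))))


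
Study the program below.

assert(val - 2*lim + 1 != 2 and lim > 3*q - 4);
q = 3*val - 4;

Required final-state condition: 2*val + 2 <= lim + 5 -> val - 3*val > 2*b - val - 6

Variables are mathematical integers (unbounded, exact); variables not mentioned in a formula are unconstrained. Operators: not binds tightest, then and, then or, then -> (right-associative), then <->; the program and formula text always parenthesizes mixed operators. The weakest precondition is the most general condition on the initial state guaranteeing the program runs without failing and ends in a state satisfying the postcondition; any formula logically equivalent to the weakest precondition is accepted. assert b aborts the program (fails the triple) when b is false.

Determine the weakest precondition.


Working backward. After the program, the postcondition 2*val + 2 <= lim + 5 -> val - 3*val > 2*b - val - 6 must hold; in canonical form it is 2*val <= lim + 3 -> 2*b + val < 6.
Before q := 3*val - 4: 2*val <= lim + 3 -> 2*b + val < 6
Before assert val - 2*lim + 1 != 2 and lim > 3*q - 4: val != 2*lim + 1 and lim > 3*q - 4 and (2*val <= lim + 3 -> 2*b + val < 6)
Answer: WP = val != 2*lim + 1 and lim > 3*q - 4 and (2*val <= lim + 3 -> 2*b + val < 6)


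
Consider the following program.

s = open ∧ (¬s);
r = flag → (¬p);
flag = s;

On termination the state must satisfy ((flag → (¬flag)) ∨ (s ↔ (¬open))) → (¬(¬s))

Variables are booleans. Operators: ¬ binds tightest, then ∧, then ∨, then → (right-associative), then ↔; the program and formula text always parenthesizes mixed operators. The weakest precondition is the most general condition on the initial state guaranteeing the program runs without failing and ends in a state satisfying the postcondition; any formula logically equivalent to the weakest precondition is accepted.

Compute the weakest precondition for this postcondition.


Working backward. After the program, the postcondition ((flag → (¬flag)) ∨ (s ↔ (¬open))) → (¬(¬s)) must hold; in canonical form it is ((flag → (¬flag)) ∨ (s ↔ (¬open))) → s.
Before flag := s: ((s → (¬s)) ∨ (s ↔ (¬open))) → s
Before r := flag → (¬p): ((s → (¬s)) ∨ (s ↔ (¬open))) → s
Before s := open ∧ (¬s): (((open ∧ (¬s)) → (¬(open ∧ (¬s)))) ∨ ((open ∧ (¬s)) ↔ (¬open))) → (open ∧ (¬s))
Answer: WP = (((open ∧ (¬s)) → (¬(open ∧ (¬s)))) ∨ ((open ∧ (¬s)) ↔ (¬open))) → (open ∧ (¬s))


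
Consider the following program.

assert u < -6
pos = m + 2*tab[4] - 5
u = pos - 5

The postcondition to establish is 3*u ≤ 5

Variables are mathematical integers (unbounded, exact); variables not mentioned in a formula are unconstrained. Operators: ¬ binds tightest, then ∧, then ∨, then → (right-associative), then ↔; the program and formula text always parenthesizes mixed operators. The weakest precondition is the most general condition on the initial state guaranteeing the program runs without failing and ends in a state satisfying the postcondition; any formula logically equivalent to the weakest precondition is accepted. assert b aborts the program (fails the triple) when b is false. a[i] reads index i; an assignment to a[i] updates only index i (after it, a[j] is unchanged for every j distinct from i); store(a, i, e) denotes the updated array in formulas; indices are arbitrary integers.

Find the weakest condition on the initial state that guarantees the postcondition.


Working backward. After the program, 3*u ≤ 5 must hold.
Before u := pos - 5: 3*pos ≤ 20
Before pos := m + 2*tab[4] - 5: 6*tab[4] + 3*m ≤ 35
Before assert u < -6: u < -6 ∧ 6*tab[4] + 3*m ≤ 35
Answer: WP = u < -6 ∧ 6*tab[4] + 3*m ≤ 35


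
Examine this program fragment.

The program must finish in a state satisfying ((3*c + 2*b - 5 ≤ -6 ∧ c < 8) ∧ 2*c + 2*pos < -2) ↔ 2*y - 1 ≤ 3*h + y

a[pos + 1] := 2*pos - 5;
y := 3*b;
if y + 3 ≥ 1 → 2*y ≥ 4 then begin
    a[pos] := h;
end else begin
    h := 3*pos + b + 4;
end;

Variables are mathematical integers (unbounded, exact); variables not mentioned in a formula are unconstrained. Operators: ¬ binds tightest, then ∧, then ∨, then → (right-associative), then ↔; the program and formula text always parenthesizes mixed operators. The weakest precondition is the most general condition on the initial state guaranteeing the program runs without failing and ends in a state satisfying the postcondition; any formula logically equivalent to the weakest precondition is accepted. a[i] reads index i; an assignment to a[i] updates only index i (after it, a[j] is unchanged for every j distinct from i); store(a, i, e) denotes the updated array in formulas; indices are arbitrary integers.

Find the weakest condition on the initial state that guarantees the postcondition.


Working backward. After the program, the postcondition ((3*c + 2*b - 5 ≤ -6 ∧ c < 8) ∧ 2*c + 2*pos < -2) ↔ 2*y - 1 ≤ 3*h + y must hold; in canonical form it is (2*b + 3*c ≤ -1 ∧ c < 8 ∧ 2*c + 2*pos < -2) ↔ y ≤ 3*h + 1.
Then branch requires (2*b + 3*c ≤ -1 ∧ c < 8 ∧ 2*c + 2*pos < -2) ↔ y ≤ 3*h + 1; else branch requires (2*b + 3*c ≤ -1 ∧ c < 8 ∧ 2*c + 2*pos < -2) ↔ y ≤ 3*b + 9*pos + 13.
Before the if: ((y ≥ -2 → 2*y ≥ 4) → ((2*b + 3*c ≤ -1 ∧ c < 8 ∧ 2*c + 2*pos < -2) ↔ y ≤ 3*h + 1)) ∧ ((¬(y ≥ -2 → 2*y ≥ 4)) → ((2*b + 3*c ≤ -1 ∧ c < 8 ∧ 2*c + 2*pos < -2) ↔ y ≤ 3*b + 9*pos + 13))
Before y := 3*b: ((3*b ≥ -2 → 6*b ≥ 4) → ((2*b + 3*c ≤ -1 ∧ c < 8 ∧ 2*c + 2*pos < -2) ↔ 3*b ≤ 3*h + 1)) ∧ ((¬(3*b ≥ -2 → 6*b ≥ 4)) → ((2*b + 3*c ≤ -1 ∧ c < 8 ∧ 2*c + 2*pos < -2) ↔ 9*pos ≥ -13))
Before a[pos + 1] := 2*pos - 5: ((3*b ≥ -2 → 6*b ≥ 4) → ((2*b + 3*c ≤ -1 ∧ c < 8 ∧ 2*c + 2*pos < -2) ↔ 3*b ≤ 3*h + 1)) ∧ ((¬(3*b ≥ -2 → 6*b ≥ 4)) → ((2*b + 3*c ≤ -1 ∧ c < 8 ∧ 2*c + 2*pos < -2) ↔ 9*pos ≥ -13))
Answer: WP = ((3*b ≥ -2 → 6*b ≥ 4) → ((2*b + 3*c ≤ -1 ∧ c < 8 ∧ 2*c + 2*pos < -2) ↔ 3*b ≤ 3*h + 1)) ∧ ((¬(3*b ≥ -2 → 6*b ≥ 4)) → ((2*b + 3*c ≤ -1 ∧ c < 8 ∧ 2*c + 2*pos < -2) ↔ 9*pos ≥ -13))


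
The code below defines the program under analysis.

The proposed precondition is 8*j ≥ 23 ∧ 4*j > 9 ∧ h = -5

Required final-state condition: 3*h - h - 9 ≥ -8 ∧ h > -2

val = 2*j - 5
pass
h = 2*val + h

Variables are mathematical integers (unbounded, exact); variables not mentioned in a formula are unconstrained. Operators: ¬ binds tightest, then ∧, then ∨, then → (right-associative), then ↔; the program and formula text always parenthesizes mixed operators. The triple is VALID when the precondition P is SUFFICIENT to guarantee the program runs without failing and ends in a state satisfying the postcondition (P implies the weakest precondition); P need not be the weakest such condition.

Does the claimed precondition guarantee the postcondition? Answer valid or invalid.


Working backward. After the program, the postcondition 3*h - h - 9 ≥ -8 ∧ h > -2 must hold; in canonical form it is 2*h ≥ 1 ∧ h > -2.
Before h := 2*val + h: 2*h + 4*val ≥ 1 ∧ h + 2*val > -2
Before skip: 2*h + 4*val ≥ 1 ∧ h + 2*val > -2
Before val := 2*j - 5: 2*h + 8*j ≥ 21 ∧ h + 4*j > 8
The weakest precondition is 2*h + 8*j ≥ 21 ∧ h + 4*j > 8.
Check whether 8*j ≥ 23 ∧ 4*j > 9 ∧ h = -5 implies it.
Countermodel: at the initial state h = -5, j = 3, the precondition holds but the weakest precondition fails.
Answer: invalid


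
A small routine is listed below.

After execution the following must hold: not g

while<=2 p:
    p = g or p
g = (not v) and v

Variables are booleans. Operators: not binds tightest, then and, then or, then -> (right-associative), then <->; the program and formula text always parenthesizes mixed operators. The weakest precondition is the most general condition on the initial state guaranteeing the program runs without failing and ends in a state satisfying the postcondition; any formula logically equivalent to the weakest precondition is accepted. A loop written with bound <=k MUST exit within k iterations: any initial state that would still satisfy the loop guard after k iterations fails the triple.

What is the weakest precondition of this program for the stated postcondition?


Working backward. After the program, not g must hold.
Before g := (not v) and v: true
Before the loop (bound <=2), unroll the exhaustion recursion (WP_0 = exit-now case; WP_j = one more guarded iteration, up to j = 2):
  WP_0: not p
  WP_1: p -> (not (g or p))
  WP_2: p -> ((g or p) -> (not (g or p)))
So before the loop: p -> ((g or p) -> (not (g or p)))
Answer: WP = p -> ((g or p) -> (not (g or p)))


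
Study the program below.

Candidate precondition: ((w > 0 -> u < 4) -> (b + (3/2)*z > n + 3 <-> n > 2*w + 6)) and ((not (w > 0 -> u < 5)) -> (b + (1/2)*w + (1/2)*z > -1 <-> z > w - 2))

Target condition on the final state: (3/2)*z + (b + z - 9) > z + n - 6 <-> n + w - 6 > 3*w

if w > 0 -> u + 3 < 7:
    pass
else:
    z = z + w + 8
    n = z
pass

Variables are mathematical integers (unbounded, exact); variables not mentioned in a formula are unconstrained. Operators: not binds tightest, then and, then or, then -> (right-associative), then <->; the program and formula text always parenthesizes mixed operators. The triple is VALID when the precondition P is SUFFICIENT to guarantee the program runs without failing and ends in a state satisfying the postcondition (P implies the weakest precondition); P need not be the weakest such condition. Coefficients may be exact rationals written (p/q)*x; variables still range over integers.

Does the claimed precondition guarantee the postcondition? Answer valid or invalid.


Working backward. After the program, the postcondition (3/2)*z + (b + z - 9) > z + n - 6 <-> n + w - 6 > 3*w must hold; in canonical form it is b + (3/2)*z > n + 3 <-> n > 2*w + 6.
Before skip: b + (3/2)*z > n + 3 <-> n > 2*w + 6
Then branch requires b + (3/2)*z > n + 3 <-> n > 2*w + 6; else branch requires b + (1/2)*w + (1/2)*z > -1 <-> z > w - 2.
Before the if: ((w > 0 -> u < 4) -> (b + (3/2)*z > n + 3 <-> n > 2*w + 6)) and ((not (w > 0 -> u < 4)) -> (b + (1/2)*w + (1/2)*z > -1 <-> z > w - 2))
The weakest precondition is ((w > 0 -> u < 4) -> (b + (3/2)*z > n + 3 <-> n > 2*w + 6)) and ((not (w > 0 -> u < 4)) -> (b + (1/2)*w + (1/2)*z > -1 <-> z > w - 2)).
Check whether ((w > 0 -> u < 4) -> (b + (3/2)*z > n + 3 <-> n > 2*w + 6)) and ((not (w > 0 -> u < 5)) -> (b + (1/2)*w + (1/2)*z > -1 <-> z > w - 2)) implies it.
Countermodel: at the initial state b = -2, n = 0, u = 4, w = 1, z = 1, the precondition holds but the weakest precondition fails.
Answer: invalid


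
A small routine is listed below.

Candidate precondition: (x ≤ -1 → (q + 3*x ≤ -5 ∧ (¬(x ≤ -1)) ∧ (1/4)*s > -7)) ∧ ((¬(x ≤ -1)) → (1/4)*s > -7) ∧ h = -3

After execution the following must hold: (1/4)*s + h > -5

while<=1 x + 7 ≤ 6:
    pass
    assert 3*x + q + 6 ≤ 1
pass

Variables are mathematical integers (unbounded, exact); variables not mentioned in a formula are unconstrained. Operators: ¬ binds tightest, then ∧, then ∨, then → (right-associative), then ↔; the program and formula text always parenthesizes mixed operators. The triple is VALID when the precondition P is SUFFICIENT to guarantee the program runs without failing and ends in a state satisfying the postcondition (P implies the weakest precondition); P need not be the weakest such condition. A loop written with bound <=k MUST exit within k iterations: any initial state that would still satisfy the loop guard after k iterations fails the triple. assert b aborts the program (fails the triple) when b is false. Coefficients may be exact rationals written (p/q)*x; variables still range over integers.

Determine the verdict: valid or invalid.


Working backward. After the program, the postcondition (1/4)*s + h > -5 must hold; in canonical form it is h + (1/4)*s > -5.
Before skip: h + (1/4)*s > -5
Before the loop (bound <=1), unroll the exhaustion recursion (WP_0 = exit-now case; WP_j = one more guarded iteration, up to j = 1):
  WP_0: (¬(x ≤ -1)) ∧ h + (1/4)*s > -5
  WP_1: (x ≤ -1 → (q + 3*x ≤ -5 ∧ (¬(x ≤ -1)) ∧ h + (1/4)*s > -5)) ∧ ((¬(x ≤ -1)) → h + (1/4)*s > -5)
So before the loop: (x ≤ -1 → (q + 3*x ≤ -5 ∧ (¬(x ≤ -1)) ∧ h + (1/4)*s > -5)) ∧ ((¬(x ≤ -1)) → h + (1/4)*s > -5)
The weakest precondition is (x ≤ -1 → (q + 3*x ≤ -5 ∧ (¬(x ≤ -1)) ∧ h + (1/4)*s > -5)) ∧ ((¬(x ≤ -1)) → h + (1/4)*s > -5).
Check whether (x ≤ -1 → (q + 3*x ≤ -5 ∧ (¬(x ≤ -1)) ∧ (1/4)*s > -7)) ∧ ((¬(x ≤ -1)) → (1/4)*s > -7) ∧ h = -3 implies it.
Countermodel: at the initial state h = -3, q = 0, s = -27, x = 0, the precondition holds but the weakest precondition fails.
Answer: invalid


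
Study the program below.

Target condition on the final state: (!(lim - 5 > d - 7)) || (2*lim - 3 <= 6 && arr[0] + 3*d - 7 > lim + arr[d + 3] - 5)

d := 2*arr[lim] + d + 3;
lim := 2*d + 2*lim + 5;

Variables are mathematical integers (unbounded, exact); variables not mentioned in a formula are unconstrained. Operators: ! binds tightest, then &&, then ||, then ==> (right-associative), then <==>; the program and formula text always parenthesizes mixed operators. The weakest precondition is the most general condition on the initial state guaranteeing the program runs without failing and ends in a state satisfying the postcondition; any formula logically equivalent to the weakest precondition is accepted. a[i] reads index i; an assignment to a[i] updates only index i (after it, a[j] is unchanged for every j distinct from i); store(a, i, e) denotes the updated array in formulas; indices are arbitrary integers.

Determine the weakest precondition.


Working backward. After the program, the postcondition (!(lim - 5 > d - 7)) || (2*lim - 3 <= 6 && arr[0] + 3*d - 7 > lim + arr[d + 3] - 5) must hold; in canonical form it is (!(lim > d - 2)) || (2*lim <= 9 && arr[0] + 3*d > arr[d + 3] + lim + 2).
Before lim := 2*d + 2*lim + 5: (!(d + 2*lim > -7)) || (4*d + 4*lim <= -1 && arr[0] + d > arr[d + 3] + 2*lim + 7)
Before d := 2*arr[lim] + d + 3: (!(2*arr[lim] + d + 2*lim > -10)) || (8*arr[lim] + 4*d + 4*lim <= -13 && arr[0] + 2*arr[lim] + d > arr[2*arr[lim] + d + 6] + 2*lim + 4)
Answer: WP = (!(2*arr[lim] + d + 2*lim > -10)) || (8*arr[lim] + 4*d + 4*lim <= -13 && arr[0] + 2*arr[lim] + d > arr[2*arr[lim] + d + 6] + 2*lim + 4)


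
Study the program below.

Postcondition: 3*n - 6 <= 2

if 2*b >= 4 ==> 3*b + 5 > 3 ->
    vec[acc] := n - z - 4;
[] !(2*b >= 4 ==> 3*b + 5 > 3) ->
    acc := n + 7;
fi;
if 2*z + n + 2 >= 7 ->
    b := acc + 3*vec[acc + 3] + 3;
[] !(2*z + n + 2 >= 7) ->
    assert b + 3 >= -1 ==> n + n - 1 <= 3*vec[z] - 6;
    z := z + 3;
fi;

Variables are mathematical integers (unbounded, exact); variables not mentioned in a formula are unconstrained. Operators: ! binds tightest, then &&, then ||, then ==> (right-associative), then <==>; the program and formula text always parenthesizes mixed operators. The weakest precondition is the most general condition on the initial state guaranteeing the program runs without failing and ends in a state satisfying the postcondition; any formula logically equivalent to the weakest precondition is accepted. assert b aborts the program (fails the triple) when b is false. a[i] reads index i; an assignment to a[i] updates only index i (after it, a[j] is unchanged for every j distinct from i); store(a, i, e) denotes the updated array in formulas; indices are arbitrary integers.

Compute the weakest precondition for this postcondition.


Working backward. After the program, the postcondition 3*n - 6 <= 2 must hold; in canonical form it is 3*n <= 8.
Then branch requires 3*n <= 8; else branch requires (b >= -4 ==> 2*n <= 3*vec[z] - 5) && 3*n <= 8.
Before the if: (n + 2*z >= 5 ==> 3*n <= 8) && ((!(n + 2*z >= 5)) ==> ((b >= -4 ==> 2*n <= 3*vec[z] - 5) && 3*n <= 8))
Then branch requires (n + 2*z >= 5 ==> 3*n <= 8) && ((!(n + 2*z >= 5)) ==> ((b >= -4 ==> 2*n <= 3*store(vec, acc, n - z - 4)[z] - 5) && 3*n <= 8)); else branch requires (n + 2*z >= 5 ==> 3*n <= 8) && ((!(n + 2*z >= 5)) ==> ((b >= -4 ==> 2*n <= 3*vec[z] - 5) && 3*n <= 8)).
Before the if: ((2*b >= 4 ==> 3*b > -2) ==> ((n + 2*z >= 5 ==> 3*n <= 8) && ((!(n + 2*z >= 5)) ==> ((b >= -4 ==> 2*n <= 3*store(vec, acc, n - z - 4)[z] - 5) && 3*n <= 8)))) && ((!(2*b >= 4 ==> 3*b > -2)) ==> ((n + 2*z >= 5 ==> 3*n <= 8) && ((!(n + 2*z >= 5)) ==> ((b >= -4 ==> 2*n <= 3*vec[z] - 5) && 3*n <= 8))))
Answer: WP = ((2*b >= 4 ==> 3*b > -2) ==> ((n + 2*z >= 5 ==> 3*n <= 8) && ((!(n + 2*z >= 5)) ==> ((b >= -4 ==> 2*n <= 3*store(vec, acc, n - z - 4)[z] - 5) && 3*n <= 8)))) && ((!(2*b >= 4 ==> 3*b > -2)) ==> ((n + 2*z >= 5 ==> 3*n <= 8) && ((!(n + 2*z >= 5)) ==> ((b >= -4 ==> 2*n <= 3*vec[z] - 5) && 3*n <= 8))))


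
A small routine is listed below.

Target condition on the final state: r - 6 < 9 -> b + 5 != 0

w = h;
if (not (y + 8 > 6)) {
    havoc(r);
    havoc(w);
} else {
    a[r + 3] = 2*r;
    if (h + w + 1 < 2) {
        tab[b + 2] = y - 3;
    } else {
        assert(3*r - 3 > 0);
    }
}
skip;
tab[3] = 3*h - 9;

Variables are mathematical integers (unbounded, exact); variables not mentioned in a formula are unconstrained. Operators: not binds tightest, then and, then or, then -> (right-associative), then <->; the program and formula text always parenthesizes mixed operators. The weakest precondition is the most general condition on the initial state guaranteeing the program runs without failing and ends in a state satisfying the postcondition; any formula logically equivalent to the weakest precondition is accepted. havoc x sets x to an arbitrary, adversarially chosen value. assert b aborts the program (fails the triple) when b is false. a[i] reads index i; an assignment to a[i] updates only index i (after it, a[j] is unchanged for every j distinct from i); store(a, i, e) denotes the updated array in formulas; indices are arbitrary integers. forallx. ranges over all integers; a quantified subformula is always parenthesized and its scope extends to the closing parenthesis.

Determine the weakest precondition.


Working backward. After the program, the postcondition r - 6 < 9 -> b + 5 != 0 must hold; in canonical form it is r < 15 -> b != -5.
Before tab[3] := 3*h - 9: r < 15 -> b != -5
Before skip: r < 15 -> b != -5
Then branch requires forall r_1. (r_1 < 15 -> b != -5); else branch requires (h + w < 1 -> (r < 15 -> b != -5)) and ((not (h + w < 1)) -> (3*r > 3 and (r < 15 -> b != -5))).
Before the if: ((not (y > -2)) -> (forall r_1. (r_1 < 15 -> b != -5))) and (y > -2 -> ((h + w < 1 -> (r < 15 -> b != -5)) and ((not (h + w < 1)) -> (3*r > 3 and (r < 15 -> b != -5)))))
Before w := h: ((not (y > -2)) -> (forall r_1. (r_1 < 15 -> b != -5))) and (y > -2 -> ((2*h < 1 -> (r < 15 -> b != -5)) and ((not (2*h < 1)) -> (3*r > 3 and (r < 15 -> b != -5)))))
Answer: WP = ((not (y > -2)) -> (forall r_1. (r_1 < 15 -> b != -5))) and (y > -2 -> ((2*h < 1 -> (r < 15 -> b != -5)) and ((not (2*h < 1)) -> (3*r > 3 and (r < 15 -> b != -5)))))
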